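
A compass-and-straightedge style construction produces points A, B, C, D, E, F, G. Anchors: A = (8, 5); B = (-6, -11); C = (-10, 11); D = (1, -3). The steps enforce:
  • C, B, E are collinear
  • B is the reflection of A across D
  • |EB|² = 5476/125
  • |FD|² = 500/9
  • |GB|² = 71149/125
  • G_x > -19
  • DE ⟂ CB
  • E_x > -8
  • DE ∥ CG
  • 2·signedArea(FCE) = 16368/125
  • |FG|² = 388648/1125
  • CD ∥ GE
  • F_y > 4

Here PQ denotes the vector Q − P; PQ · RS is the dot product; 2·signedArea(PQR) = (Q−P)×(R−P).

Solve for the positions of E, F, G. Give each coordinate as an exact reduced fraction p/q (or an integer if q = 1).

1. E_x = -898/125  [C, B, E are collinear ∩ DE ⟂ CB]
2. E_y = -561/125  [C, B, E are collinear ∩ DE ⟂ CB]
   → E = (-898/125, -561/125)
3. F_x = -1/3  [line 1936/125·x + 352/125·y + -176/25 = 0 ∩ |FD|² = 500/9]
4. F_y = 13/3  [line 1936/125·x + 352/125·y + -176/25 = 0 ∩ |FD|² = 500/9]
   → F = (-1/3, 13/3)
5. G_x = -2273/125  [CD ∥ GE ∩ DE ∥ CG]
6. G_y = 1189/125  [CD ∥ GE ∩ DE ∥ CG]
   → G = (-2273/125, 1189/125)

E = (-898/125, -561/125)
F = (-1/3, 13/3)
G = (-2273/125, 1189/125)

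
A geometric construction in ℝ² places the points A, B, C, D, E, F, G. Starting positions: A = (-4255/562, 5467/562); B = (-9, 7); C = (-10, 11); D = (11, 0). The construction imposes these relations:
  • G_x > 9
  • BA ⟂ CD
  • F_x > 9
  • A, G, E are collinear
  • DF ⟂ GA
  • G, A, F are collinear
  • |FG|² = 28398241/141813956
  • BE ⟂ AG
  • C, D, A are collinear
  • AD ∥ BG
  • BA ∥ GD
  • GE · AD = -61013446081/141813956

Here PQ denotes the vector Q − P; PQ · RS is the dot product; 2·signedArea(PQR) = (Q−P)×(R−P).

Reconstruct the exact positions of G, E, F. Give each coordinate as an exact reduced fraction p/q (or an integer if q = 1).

E = (-255589651/35453489, 671114423/70906978)
F = (326496629/35453489, -174765577/70906978)
G = (5379/562, -1533/562)

1. G_x = 5379/562  [BA ∥ GD ∩ AD ∥ BG]
2. G_y = -1533/562  [BA ∥ GD ∩ AD ∥ BG]
   → G = (5379/562, -1533/562)
3. E_x = -255589651/35453489  [A, G, E are collinear ∩ BE ⟂ AG]
4. E_y = 671114423/70906978  [A, G, E are collinear ∩ BE ⟂ AG]
   → E = (-255589651/35453489, 671114423/70906978)
5. F_x = 326496629/35453489  [G, A, F are collinear ∩ DF ⟂ GA]
6. F_y = -174765577/70906978  [G, A, F are collinear ∩ DF ⟂ GA]
   → F = (326496629/35453489, -174765577/70906978)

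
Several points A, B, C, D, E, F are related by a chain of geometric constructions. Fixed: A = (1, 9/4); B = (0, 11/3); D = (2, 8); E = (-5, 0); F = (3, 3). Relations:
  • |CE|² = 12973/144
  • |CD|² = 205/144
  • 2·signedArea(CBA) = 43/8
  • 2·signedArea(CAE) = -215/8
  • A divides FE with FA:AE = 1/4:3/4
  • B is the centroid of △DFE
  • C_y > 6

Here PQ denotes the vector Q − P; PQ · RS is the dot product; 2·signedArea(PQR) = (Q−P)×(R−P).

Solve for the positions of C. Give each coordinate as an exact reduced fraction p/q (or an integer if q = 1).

1. C_x = 3/2  [2·signedArea(CAE) = -215/8 ∩ 2·signedArea(CBA) = 43/8]
2. C_y = 83/12  [2·signedArea(CAE) = -215/8 ∩ 2·signedArea(CBA) = 43/8]
   → C = (3/2, 83/12)

C = (3/2, 83/12)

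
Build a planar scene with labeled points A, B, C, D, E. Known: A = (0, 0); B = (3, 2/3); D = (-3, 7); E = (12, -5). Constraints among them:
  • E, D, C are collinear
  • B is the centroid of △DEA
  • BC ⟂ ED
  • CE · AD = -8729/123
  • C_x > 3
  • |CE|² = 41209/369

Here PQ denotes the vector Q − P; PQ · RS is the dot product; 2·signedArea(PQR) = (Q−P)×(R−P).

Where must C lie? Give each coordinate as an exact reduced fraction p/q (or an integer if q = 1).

C = (461/123, 197/123)

1. C_x = 461/123  [E, D, C are collinear ∩ BC ⟂ ED]
2. C_y = 197/123  [E, D, C are collinear ∩ BC ⟂ ED]
   → C = (461/123, 197/123)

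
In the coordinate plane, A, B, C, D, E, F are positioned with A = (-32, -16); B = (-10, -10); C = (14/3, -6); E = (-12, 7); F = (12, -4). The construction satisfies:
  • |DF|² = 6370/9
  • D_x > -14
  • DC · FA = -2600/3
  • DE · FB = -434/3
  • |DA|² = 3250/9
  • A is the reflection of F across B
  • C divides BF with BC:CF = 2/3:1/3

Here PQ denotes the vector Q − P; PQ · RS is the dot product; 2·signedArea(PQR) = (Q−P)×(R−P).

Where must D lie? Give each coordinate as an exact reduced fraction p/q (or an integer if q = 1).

1. D_x = -41/3  [line 44·x + 12·y + 2200/3 = 0 ∩ |DF|² = 6370/9]
2. D_y = -11  [line 44·x + 12·y + 2200/3 = 0 ∩ |DF|² = 6370/9]
   → D = (-41/3, -11)

D = (-41/3, -11)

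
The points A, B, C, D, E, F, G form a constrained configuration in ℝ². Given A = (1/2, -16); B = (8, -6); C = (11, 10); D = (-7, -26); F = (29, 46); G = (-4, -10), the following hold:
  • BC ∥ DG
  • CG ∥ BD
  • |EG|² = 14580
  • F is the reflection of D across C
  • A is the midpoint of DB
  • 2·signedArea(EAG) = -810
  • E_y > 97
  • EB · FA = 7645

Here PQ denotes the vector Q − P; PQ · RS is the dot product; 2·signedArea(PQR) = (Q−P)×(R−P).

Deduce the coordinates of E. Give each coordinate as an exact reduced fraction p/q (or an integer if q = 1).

1. E_x = 50  [2·signedArea(EAG) = -810 ∩ EB · FA = 7645]
2. E_y = 98  [2·signedArea(EAG) = -810 ∩ EB · FA = 7645]
   → E = (50, 98)

E = (50, 98)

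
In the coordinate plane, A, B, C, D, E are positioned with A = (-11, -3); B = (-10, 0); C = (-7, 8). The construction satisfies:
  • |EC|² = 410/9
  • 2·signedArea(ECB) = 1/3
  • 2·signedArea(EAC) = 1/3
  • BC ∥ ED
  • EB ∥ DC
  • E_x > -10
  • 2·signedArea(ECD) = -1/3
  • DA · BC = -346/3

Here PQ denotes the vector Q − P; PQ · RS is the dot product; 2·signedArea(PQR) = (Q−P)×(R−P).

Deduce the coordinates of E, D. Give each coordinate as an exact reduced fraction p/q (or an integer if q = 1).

D = (-19/3, 29/3)
E = (-28/3, 5/3)

1. E_x = -28/3  [2·signedArea(EAC) = 1/3 ∩ 2·signedArea(ECB) = 1/3]
2. E_y = 5/3  [2·signedArea(EAC) = 1/3 ∩ 2·signedArea(ECB) = 1/3]
   → E = (-28/3, 5/3)
3. D_x = -19/3  [EB ∥ DC ∩ BC ∥ ED]
4. D_y = 29/3  [EB ∥ DC ∩ BC ∥ ED]
   → D = (-19/3, 29/3)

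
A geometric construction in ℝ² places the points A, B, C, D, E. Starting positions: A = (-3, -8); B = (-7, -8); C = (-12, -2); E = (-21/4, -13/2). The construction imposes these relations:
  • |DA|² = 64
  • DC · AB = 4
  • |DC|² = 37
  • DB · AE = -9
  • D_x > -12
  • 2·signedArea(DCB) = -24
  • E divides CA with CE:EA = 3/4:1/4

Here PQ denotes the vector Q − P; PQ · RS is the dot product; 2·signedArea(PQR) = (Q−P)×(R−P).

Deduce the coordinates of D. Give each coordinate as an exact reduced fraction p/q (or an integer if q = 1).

1. D_x = -11  [2·signedArea(DCB) = -24 ∩ DC · AB = 4]
2. D_y = -8  [2·signedArea(DCB) = -24 ∩ DC · AB = 4]
   → D = (-11, -8)

D = (-11, -8)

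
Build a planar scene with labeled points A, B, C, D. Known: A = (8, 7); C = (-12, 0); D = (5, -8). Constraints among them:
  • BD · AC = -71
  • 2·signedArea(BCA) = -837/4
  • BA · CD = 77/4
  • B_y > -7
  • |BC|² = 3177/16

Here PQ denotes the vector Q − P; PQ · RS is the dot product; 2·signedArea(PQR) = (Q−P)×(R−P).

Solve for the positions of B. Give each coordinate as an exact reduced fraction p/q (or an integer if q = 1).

B = (3/4, -6)

1. B_x = 3/4  [BD · AC = -71 ∩ 2·signedArea(BCA) = -837/4]
2. B_y = -6  [BD · AC = -71 ∩ 2·signedArea(BCA) = -837/4]
   → B = (3/4, -6)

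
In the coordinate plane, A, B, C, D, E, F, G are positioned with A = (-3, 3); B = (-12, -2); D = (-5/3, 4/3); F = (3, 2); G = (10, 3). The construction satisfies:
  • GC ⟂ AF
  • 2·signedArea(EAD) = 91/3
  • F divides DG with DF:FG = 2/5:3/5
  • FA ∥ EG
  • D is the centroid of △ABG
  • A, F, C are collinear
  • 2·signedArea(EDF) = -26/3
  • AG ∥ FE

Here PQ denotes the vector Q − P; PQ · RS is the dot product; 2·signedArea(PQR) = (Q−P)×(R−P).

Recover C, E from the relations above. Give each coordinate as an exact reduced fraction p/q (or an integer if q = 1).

1. C_x = 357/37  [A, F, C are collinear ∩ GC ⟂ AF]
2. C_y = 33/37  [A, F, C are collinear ∩ GC ⟂ AF]
   → C = (357/37, 33/37)
3. E_x = 16  [FA ∥ EG ∩ AG ∥ FE]
4. E_y = 2  [FA ∥ EG ∩ AG ∥ FE]
   → E = (16, 2)

C = (357/37, 33/37)
E = (16, 2)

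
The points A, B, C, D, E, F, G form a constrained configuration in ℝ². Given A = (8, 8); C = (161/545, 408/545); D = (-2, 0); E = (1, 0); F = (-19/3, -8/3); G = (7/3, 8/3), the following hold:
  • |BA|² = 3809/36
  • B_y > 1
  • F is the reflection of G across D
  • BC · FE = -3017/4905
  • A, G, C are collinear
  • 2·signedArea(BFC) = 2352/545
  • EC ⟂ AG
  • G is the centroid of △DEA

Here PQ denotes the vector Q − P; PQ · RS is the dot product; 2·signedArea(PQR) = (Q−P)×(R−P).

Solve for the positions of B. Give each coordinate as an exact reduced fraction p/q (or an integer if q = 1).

B = (1/6, 4/3)

1. B_x = 1/6  [BC · FE = -3017/4905 ∩ 2·signedArea(BFC) = 2352/545]
2. B_y = 4/3  [BC · FE = -3017/4905 ∩ 2·signedArea(BFC) = 2352/545]
   → B = (1/6, 4/3)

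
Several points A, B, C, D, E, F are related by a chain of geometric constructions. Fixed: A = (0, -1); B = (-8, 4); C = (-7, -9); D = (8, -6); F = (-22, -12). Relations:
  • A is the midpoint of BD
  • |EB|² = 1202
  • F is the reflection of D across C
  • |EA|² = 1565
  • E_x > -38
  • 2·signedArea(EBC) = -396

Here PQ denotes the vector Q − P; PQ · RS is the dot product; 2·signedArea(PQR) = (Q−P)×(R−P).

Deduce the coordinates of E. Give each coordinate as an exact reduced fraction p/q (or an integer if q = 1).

E = (-37, -15)

1. E_x = -37  [line 13·x + 1·y + 496 = 0 ∩ |EA|² = 1565]
2. E_y = -15  [line 13·x + 1·y + 496 = 0 ∩ |EA|² = 1565]
   → E = (-37, -15)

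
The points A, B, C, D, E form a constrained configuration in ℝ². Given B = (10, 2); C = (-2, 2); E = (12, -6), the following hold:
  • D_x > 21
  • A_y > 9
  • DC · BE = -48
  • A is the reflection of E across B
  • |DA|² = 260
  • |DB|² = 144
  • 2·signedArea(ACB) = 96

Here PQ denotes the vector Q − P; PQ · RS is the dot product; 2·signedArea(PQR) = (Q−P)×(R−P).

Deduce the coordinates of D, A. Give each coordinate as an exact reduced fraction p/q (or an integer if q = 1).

A = (8, 10)
D = (22, 2)

1. D_x = 22  [line -2·x + 8·y + 28 = 0 ∩ |DB|² = 144]
2. D_y = 2  [line -2·x + 8·y + 28 = 0 ∩ |DB|² = 144]
   → D = (22, 2)
3. A_x = 8  [A is the reflection of E across B]
4. A_y = 10  [A is the reflection of E across B]
   → A = (8, 10)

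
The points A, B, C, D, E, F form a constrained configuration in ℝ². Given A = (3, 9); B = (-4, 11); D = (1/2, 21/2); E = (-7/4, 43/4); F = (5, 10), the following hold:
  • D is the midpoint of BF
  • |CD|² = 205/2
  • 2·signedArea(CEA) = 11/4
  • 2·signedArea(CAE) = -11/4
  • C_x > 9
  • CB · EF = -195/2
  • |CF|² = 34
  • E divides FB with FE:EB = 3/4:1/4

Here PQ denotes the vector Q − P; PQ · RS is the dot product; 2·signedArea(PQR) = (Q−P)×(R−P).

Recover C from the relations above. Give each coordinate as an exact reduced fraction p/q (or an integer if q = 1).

C = (10, 7)

1. C_x = 10  [2·signedArea(CAE) = -11/4 ∩ CB · EF = -195/2]
2. C_y = 7  [2·signedArea(CAE) = -11/4 ∩ CB · EF = -195/2]
   → C = (10, 7)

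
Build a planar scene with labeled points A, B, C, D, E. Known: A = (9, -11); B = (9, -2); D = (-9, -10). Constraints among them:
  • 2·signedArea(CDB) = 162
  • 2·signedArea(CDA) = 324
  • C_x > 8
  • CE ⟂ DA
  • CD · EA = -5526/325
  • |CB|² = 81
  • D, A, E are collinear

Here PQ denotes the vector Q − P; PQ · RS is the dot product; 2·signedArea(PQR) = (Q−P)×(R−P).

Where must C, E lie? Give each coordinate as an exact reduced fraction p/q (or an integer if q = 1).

1. C_x = 9  [2·signedArea(CDA) = 324 ∩ 2·signedArea(CDB) = 162]
2. C_y = 7  [2·signedArea(CDA) = 324 ∩ 2·signedArea(CDB) = 162]
   → C = (9, 7)
3. E_x = 2601/325  [D, A, E are collinear ∩ CE ⟂ DA]
4. E_y = -3557/325  [D, A, E are collinear ∩ CE ⟂ DA]
   → E = (2601/325, -3557/325)

C = (9, 7)
E = (2601/325, -3557/325)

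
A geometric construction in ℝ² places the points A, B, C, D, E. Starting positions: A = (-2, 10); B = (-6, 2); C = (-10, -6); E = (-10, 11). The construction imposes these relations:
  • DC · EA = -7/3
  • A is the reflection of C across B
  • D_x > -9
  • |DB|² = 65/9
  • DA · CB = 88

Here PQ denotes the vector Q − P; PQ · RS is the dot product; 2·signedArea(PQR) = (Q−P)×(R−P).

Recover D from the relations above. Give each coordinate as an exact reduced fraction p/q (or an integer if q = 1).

1. D_x = -26/3  [DC · EA = -7/3 ∩ DA · CB = 88]
2. D_y = 7/3  [DC · EA = -7/3 ∩ DA · CB = 88]
   → D = (-26/3, 7/3)

D = (-26/3, 7/3)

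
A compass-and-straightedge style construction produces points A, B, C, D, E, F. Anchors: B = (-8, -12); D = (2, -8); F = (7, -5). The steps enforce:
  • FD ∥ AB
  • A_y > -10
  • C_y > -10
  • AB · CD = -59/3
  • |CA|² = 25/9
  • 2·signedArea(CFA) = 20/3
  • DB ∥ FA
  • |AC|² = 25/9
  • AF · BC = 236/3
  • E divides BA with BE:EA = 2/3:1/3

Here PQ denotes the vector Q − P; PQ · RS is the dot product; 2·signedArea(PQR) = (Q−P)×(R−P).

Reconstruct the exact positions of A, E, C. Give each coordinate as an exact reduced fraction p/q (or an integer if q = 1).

1. A_x = -3  [FD ∥ AB ∩ DB ∥ FA]
2. A_y = -9  [FD ∥ AB ∩ DB ∥ FA]
   → A = (-3, -9)
3. E_x = -14/3  [E divides BA with BE:EA = 2/3:1/3]
4. E_y = -10  [E divides BA with BE:EA = 2/3:1/3]
   → E = (-14/3, -10)
5. C_x = -4/3  [2·signedArea(CFA) = 20/3 ∩ AF · BC = 236/3]
6. C_y = -9  [2·signedArea(CFA) = 20/3 ∩ AF · BC = 236/3]
   → C = (-4/3, -9)

A = (-3, -9)
C = (-4/3, -9)
E = (-14/3, -10)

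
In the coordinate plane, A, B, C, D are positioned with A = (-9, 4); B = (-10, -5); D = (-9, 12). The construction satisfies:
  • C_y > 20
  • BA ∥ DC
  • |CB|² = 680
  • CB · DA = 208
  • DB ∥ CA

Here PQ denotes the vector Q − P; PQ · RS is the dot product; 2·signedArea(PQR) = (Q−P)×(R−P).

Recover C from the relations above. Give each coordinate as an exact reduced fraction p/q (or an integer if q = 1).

C = (-8, 21)

1. C_x = -8  [DB ∥ CA ∩ BA ∥ DC]
2. C_y = 21  [DB ∥ CA ∩ BA ∥ DC]
   → C = (-8, 21)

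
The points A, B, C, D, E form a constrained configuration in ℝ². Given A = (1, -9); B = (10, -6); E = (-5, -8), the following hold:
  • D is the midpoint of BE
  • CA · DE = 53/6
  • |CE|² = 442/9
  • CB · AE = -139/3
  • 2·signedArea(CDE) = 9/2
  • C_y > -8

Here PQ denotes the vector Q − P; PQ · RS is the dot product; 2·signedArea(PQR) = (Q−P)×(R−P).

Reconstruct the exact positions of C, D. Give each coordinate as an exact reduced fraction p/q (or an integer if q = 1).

1. C_x = 2  [line 6·x + -1·y + -59/3 = 0 ∩ |CE|² = 442/9]
2. C_y = -23/3  [line 6·x + -1·y + -59/3 = 0 ∩ |CE|² = 442/9]
   → C = (2, -23/3)
3. D_x = 5/2  [D is the midpoint of BE]
4. D_y = -7  [D is the midpoint of BE]
   → D = (5/2, -7)

C = (2, -23/3)
D = (5/2, -7)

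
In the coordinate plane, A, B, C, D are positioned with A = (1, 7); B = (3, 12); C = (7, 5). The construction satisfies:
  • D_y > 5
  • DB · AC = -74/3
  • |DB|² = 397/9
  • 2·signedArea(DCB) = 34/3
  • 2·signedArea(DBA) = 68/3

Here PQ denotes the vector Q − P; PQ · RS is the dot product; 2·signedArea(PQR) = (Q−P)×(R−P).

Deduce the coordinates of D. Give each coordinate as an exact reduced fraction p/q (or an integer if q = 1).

1. D_x = 5  [2·signedArea(DCB) = 34/3 ∩ DB · AC = -74/3]
2. D_y = 17/3  [2·signedArea(DCB) = 34/3 ∩ DB · AC = -74/3]
   → D = (5, 17/3)

D = (5, 17/3)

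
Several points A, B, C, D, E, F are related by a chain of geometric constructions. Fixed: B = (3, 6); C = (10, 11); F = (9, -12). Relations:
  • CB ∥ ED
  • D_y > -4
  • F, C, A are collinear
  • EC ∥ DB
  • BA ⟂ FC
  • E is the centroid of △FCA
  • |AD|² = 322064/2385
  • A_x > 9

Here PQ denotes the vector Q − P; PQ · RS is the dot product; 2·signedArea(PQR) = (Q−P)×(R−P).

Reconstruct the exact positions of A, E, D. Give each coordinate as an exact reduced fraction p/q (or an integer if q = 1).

A = (2589/265, 1512/265)
D = (2059/795, -2728/795)
E = (7624/795, 1247/795)

1. A_x = 2589/265  [F, C, A are collinear ∩ BA ⟂ FC]
2. A_y = 1512/265  [F, C, A are collinear ∩ BA ⟂ FC]
   → A = (2589/265, 1512/265)
3. E_x = 7624/795  [E is the centroid of △FCA]
4. E_y = 1247/795  [E is the centroid of △FCA]
   → E = (7624/795, 1247/795)
5. D_x = 2059/795  [EC ∥ DB ∩ CB ∥ ED]
6. D_y = -2728/795  [EC ∥ DB ∩ CB ∥ ED]
   → D = (2059/795, -2728/795)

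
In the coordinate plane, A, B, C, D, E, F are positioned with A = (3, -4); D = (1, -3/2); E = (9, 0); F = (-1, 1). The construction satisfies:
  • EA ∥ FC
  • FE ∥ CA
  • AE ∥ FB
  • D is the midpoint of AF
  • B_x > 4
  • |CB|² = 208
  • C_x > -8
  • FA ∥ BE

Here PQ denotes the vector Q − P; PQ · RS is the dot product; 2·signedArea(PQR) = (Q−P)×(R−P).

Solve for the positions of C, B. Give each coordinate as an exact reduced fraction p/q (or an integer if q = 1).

B = (5, 5)
C = (-7, -3)

1. C_x = -7  [FE ∥ CA ∩ EA ∥ FC]
2. C_y = -3  [FE ∥ CA ∩ EA ∥ FC]
   → C = (-7, -3)
3. B_x = 5  [FA ∥ BE ∩ AE ∥ FB]
4. B_y = 5  [FA ∥ BE ∩ AE ∥ FB]
   → B = (5, 5)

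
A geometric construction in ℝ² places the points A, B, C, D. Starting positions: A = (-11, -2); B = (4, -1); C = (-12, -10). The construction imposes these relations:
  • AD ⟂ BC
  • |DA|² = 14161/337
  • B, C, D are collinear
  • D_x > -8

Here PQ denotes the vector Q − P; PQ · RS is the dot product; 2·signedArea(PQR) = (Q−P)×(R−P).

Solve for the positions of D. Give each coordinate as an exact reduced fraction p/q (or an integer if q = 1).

1. D_x = -2636/337  [B, C, D are collinear ∩ AD ⟂ BC]
2. D_y = -2578/337  [B, C, D are collinear ∩ AD ⟂ BC]
   → D = (-2636/337, -2578/337)

D = (-2636/337, -2578/337)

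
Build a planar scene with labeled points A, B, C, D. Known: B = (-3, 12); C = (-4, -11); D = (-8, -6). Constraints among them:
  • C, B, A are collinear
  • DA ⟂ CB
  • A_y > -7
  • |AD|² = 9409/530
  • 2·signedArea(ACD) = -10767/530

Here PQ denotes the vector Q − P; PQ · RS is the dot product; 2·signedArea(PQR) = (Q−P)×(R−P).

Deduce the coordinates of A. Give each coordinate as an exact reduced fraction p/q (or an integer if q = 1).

A = (-2009/530, -3277/530)

1. A_x = -2009/530  [C, B, A are collinear ∩ DA ⟂ CB]
2. A_y = -3277/530  [C, B, A are collinear ∩ DA ⟂ CB]
   → A = (-2009/530, -3277/530)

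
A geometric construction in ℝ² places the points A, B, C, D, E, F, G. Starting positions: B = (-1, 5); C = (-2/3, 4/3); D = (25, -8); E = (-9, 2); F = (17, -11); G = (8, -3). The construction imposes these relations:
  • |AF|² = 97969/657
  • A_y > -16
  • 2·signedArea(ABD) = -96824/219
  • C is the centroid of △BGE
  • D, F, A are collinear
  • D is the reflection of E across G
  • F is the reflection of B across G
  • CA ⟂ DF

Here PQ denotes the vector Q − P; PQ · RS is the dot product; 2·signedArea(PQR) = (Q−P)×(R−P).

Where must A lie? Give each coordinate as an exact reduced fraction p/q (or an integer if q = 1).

A = (1219/219, -1116/73)

1. A_x = 1219/219  [D, F, A are collinear ∩ CA ⟂ DF]
2. A_y = -1116/73  [D, F, A are collinear ∩ CA ⟂ DF]
   → A = (1219/219, -1116/73)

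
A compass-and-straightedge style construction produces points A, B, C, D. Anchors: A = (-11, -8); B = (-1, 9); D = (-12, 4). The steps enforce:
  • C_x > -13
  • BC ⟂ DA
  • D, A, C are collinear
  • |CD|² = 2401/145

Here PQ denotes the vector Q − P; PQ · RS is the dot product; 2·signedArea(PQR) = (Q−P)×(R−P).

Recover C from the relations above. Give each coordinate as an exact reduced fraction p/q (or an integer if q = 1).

1. C_x = -1789/145  [D, A, C are collinear ∩ BC ⟂ DA]
2. C_y = 1168/145  [D, A, C are collinear ∩ BC ⟂ DA]
   → C = (-1789/145, 1168/145)

C = (-1789/145, 1168/145)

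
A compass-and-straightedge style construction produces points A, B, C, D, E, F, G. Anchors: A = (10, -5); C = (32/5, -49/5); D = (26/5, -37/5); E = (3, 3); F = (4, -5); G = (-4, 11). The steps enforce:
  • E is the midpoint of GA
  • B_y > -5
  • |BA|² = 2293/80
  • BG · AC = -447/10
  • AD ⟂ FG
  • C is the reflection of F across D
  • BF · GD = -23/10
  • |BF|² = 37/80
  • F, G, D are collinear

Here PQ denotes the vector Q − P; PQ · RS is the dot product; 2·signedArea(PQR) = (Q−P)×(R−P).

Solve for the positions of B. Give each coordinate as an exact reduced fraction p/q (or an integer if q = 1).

1. B_x = 93/20  [BF · GD = -23/10 ∩ BG · AC = -447/10]
2. B_y = -24/5  [BF · GD = -23/10 ∩ BG · AC = -447/10]
   → B = (93/20, -24/5)

B = (93/20, -24/5)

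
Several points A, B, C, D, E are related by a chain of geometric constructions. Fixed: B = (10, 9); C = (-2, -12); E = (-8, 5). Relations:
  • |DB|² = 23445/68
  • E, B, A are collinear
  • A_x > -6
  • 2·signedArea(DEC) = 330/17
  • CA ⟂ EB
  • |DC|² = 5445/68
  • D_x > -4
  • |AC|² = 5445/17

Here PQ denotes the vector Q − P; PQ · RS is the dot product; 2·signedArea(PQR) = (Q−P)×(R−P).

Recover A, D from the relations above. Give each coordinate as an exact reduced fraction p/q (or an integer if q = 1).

A = (-100/17, 93/17)
D = (-67/17, -111/34)

1. A_x = -100/17  [E, B, A are collinear ∩ CA ⟂ EB]
2. A_y = 93/17  [E, B, A are collinear ∩ CA ⟂ EB]
   → A = (-100/17, 93/17)
3. D_x = -67/17  [line 17·x + 6·y + 1472/17 = 0 ∩ |DB|² = 23445/68]
4. D_y = -111/34  [line 17·x + 6·y + 1472/17 = 0 ∩ |DB|² = 23445/68]
   → D = (-67/17, -111/34)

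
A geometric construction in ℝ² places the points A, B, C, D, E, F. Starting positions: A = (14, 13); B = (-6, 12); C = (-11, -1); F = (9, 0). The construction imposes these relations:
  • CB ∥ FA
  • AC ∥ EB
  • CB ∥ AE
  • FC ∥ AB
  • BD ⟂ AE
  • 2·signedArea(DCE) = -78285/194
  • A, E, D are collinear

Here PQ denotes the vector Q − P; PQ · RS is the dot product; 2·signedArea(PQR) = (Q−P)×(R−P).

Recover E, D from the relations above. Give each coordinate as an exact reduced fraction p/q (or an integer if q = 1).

D = (2151/194, 1053/194)
E = (19, 26)

1. E_x = 19  [AC ∥ EB ∩ CB ∥ AE]
2. E_y = 26  [AC ∥ EB ∩ CB ∥ AE]
   → E = (19, 26)
3. D_x = 2151/194  [A, E, D are collinear ∩ BD ⟂ AE]
4. D_y = 1053/194  [A, E, D are collinear ∩ BD ⟂ AE]
   → D = (2151/194, 1053/194)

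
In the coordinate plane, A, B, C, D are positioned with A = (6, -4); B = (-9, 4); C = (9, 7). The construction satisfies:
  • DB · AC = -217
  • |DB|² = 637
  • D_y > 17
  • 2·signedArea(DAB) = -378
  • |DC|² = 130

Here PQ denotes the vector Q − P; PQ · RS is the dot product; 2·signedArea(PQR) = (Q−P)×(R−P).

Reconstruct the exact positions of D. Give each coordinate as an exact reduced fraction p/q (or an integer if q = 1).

1. D_x = 12  [2·signedArea(DAB) = -378 ∩ DB · AC = -217]
2. D_y = 18  [2·signedArea(DAB) = -378 ∩ DB · AC = -217]
   → D = (12, 18)

D = (12, 18)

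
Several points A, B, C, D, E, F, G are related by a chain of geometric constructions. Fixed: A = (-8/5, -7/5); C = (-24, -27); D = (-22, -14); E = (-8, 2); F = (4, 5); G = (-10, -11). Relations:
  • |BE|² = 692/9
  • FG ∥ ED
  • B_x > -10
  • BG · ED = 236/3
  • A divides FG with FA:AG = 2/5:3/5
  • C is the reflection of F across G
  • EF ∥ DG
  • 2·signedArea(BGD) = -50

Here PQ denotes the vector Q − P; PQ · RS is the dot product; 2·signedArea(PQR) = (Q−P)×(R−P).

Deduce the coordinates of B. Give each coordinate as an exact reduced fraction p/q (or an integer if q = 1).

B = (-28/3, -20/3)

1. B_x = -28/3  [2·signedArea(BGD) = -50 ∩ BG · ED = 236/3]
2. B_y = -20/3  [2·signedArea(BGD) = -50 ∩ BG · ED = 236/3]
   → B = (-28/3, -20/3)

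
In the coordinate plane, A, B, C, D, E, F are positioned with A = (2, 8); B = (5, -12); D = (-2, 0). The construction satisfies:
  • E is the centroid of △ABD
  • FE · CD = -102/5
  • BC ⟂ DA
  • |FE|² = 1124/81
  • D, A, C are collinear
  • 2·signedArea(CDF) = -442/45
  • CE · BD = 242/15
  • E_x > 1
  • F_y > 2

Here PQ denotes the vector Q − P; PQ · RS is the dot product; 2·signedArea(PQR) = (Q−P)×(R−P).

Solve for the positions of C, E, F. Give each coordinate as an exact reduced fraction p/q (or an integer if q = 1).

1. C_x = -27/5  [D, A, C are collinear ∩ BC ⟂ DA]
2. C_y = -34/5  [D, A, C are collinear ∩ BC ⟂ DA]
   → C = (-27/5, -34/5)
3. E_x = 5/3  [E is the centroid of △ABD]
4. E_y = -4/3  [E is the centroid of △ABD]
   → E = (5/3, -4/3)
5. F_x = 5/9  [FE · CD = -102/5 ∩ 2·signedArea(CDF) = -442/45]
6. F_y = 20/9  [FE · CD = -102/5 ∩ 2·signedArea(CDF) = -442/45]
   → F = (5/9, 20/9)

C = (-27/5, -34/5)
E = (5/3, -4/3)
F = (5/9, 20/9)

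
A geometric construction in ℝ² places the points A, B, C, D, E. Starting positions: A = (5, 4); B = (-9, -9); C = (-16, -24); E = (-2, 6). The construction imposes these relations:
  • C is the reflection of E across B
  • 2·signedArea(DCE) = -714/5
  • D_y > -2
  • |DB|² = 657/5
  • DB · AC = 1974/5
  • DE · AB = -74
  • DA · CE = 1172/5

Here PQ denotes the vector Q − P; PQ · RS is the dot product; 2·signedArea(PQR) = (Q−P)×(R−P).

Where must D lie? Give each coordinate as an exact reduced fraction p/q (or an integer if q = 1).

1. D_x = -3/5  [2·signedArea(DCE) = -714/5 ∩ DA · CE = 1172/5]
2. D_y = -6/5  [2·signedArea(DCE) = -714/5 ∩ DA · CE = 1172/5]
   → D = (-3/5, -6/5)

D = (-3/5, -6/5)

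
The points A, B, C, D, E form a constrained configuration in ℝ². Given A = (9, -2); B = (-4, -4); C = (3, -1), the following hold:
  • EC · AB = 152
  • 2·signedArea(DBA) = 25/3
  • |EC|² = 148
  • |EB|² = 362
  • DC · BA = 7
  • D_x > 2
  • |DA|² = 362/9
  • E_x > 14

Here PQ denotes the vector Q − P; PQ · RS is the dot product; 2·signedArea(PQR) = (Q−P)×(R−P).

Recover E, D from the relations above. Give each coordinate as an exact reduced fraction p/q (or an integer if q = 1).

1. E_x = 15  [line 13·x + 2·y + -189 = 0 ∩ |EC|² = 148]
2. E_y = -3  [line 13·x + 2·y + -189 = 0 ∩ |EC|² = 148]
   → E = (15, -3)
3. D_x = 8/3  [2·signedArea(DBA) = 25/3 ∩ DC · BA = 7]
4. D_y = -7/3  [2·signedArea(DBA) = 25/3 ∩ DC · BA = 7]
   → D = (8/3, -7/3)

D = (8/3, -7/3)
E = (15, -3)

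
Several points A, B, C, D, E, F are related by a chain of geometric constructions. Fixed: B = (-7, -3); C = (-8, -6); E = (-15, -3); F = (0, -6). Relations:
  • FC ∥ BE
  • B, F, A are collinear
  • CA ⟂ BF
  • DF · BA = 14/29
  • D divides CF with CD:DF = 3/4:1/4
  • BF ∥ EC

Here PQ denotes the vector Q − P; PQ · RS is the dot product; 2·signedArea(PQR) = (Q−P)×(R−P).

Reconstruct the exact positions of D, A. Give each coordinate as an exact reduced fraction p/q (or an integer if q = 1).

A = (-196/29, -90/29)
D = (-2, -6)

1. D_x = -2  [D divides CF with CD:DF = 3/4:1/4]
2. D_y = -6  [D divides CF with CD:DF = 3/4:1/4]
   → D = (-2, -6)
3. A_x = -196/29  [B, F, A are collinear ∩ CA ⟂ BF]
4. A_y = -90/29  [B, F, A are collinear ∩ CA ⟂ BF]
   → A = (-196/29, -90/29)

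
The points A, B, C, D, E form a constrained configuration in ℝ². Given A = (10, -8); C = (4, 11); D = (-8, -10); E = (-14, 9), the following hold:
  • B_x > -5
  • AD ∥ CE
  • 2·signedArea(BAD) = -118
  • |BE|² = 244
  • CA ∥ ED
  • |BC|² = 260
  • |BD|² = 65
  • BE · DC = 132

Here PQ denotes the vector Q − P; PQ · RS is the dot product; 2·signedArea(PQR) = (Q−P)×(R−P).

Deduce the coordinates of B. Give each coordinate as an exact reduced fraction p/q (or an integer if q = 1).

B = (-4, -3)

1. B_x = -4  [2·signedArea(BAD) = -118 ∩ BE · DC = 132]
2. B_y = -3  [2·signedArea(BAD) = -118 ∩ BE · DC = 132]
   → B = (-4, -3)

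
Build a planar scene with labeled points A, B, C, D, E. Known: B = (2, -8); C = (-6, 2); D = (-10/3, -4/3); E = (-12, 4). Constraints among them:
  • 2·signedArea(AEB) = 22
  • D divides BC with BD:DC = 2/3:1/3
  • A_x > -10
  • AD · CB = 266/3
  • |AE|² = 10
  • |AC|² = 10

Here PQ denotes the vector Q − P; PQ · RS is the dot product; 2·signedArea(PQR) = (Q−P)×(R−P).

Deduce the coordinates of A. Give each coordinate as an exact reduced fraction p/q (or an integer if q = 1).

A = (-9, 3)

1. A_x = -9  [AD · CB = 266/3 ∩ 2·signedArea(AEB) = 22]
2. A_y = 3  [AD · CB = 266/3 ∩ 2·signedArea(AEB) = 22]
   → A = (-9, 3)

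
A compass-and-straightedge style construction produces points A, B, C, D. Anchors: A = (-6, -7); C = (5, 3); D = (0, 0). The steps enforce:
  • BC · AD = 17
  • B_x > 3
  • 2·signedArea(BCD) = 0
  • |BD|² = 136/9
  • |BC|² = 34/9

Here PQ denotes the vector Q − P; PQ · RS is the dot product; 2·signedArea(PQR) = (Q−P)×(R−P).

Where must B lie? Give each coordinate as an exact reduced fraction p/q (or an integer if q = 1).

B = (10/3, 2)

1. B_x = 10/3  [2·signedArea(BCD) = 0 ∩ BC · AD = 17]
2. B_y = 2  [2·signedArea(BCD) = 0 ∩ BC · AD = 17]
   → B = (10/3, 2)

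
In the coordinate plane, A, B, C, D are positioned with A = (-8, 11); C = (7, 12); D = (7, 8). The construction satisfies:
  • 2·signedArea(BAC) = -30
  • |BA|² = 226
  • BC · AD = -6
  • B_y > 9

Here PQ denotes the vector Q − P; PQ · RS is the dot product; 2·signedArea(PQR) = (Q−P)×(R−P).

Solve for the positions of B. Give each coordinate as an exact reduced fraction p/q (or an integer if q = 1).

B = (7, 10)

1. B_x = 7  [2·signedArea(BAC) = -30 ∩ BC · AD = -6]
2. B_y = 10  [2·signedArea(BAC) = -30 ∩ BC · AD = -6]
   → B = (7, 10)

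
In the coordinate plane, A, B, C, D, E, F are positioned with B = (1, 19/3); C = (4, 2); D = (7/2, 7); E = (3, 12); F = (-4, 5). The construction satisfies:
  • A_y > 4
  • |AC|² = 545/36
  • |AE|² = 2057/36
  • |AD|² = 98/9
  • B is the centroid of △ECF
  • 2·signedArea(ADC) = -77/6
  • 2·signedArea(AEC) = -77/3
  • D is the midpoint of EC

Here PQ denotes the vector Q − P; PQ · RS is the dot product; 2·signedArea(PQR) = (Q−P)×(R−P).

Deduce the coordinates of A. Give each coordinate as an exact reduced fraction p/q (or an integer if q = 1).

A = (7/6, 14/3)

1. A_x = 7/6  [line 5·x + 1/2·y + -49/6 = 0 ∩ |AC|² = 545/36]
2. A_y = 14/3  [line 5·x + 1/2·y + -49/6 = 0 ∩ |AC|² = 545/36]
   → A = (7/6, 14/3)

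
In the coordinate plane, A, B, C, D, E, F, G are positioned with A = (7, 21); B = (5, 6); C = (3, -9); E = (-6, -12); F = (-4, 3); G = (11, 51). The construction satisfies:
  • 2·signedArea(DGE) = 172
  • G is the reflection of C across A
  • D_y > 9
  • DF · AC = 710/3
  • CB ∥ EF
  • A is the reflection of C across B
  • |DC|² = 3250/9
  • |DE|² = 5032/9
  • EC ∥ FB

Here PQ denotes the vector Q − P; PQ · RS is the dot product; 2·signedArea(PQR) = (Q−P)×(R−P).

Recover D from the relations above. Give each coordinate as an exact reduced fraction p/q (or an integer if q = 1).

1. D_x = 8/3  [2·signedArea(DGE) = 172 ∩ DF · AC = 710/3]
2. D_y = 10  [2·signedArea(DGE) = 172 ∩ DF · AC = 710/3]
   → D = (8/3, 10)

D = (8/3, 10)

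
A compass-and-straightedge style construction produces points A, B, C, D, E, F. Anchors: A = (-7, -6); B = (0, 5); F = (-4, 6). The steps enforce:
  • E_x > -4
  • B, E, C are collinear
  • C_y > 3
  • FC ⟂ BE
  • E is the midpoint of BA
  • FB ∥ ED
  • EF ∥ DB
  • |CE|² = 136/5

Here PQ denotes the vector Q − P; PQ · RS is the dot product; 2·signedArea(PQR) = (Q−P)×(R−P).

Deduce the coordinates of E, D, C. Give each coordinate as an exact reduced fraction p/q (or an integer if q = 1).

C = (-7/10, 39/10)
D = (1/2, -3/2)
E = (-7/2, -1/2)

1. E_x = -7/2  [E is the midpoint of BA]
2. E_y = -1/2  [E is the midpoint of BA]
   → E = (-7/2, -1/2)
3. D_x = 1/2  [EF ∥ DB ∩ FB ∥ ED]
4. D_y = -3/2  [EF ∥ DB ∩ FB ∥ ED]
   → D = (1/2, -3/2)
5. C_x = -7/10  [B, E, C are collinear ∩ FC ⟂ BE]
6. C_y = 39/10  [B, E, C are collinear ∩ FC ⟂ BE]
   → C = (-7/10, 39/10)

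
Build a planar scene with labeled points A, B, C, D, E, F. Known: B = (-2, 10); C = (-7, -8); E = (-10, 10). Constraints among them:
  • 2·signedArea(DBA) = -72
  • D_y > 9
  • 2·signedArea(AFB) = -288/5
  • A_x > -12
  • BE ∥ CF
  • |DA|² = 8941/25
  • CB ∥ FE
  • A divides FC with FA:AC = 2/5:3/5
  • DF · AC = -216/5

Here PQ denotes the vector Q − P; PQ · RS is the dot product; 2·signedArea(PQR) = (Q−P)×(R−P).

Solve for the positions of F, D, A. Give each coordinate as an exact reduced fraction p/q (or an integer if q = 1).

1. F_x = -15  [CB ∥ FE ∩ BE ∥ CF]
2. F_y = -8  [CB ∥ FE ∩ BE ∥ CF]
   → F = (-15, -8)
3. A_x = -59/5  [A divides FC with FA:AC = 2/5:3/5]
4. A_y = -8  [A divides FC with FA:AC = 2/5:3/5]
   → A = (-59/5, -8)
5. D_x = -6  [DF · AC = -216/5 ∩ 2·signedArea(DBA) = -72]
6. D_y = 10  [DF · AC = -216/5 ∩ 2·signedArea(DBA) = -72]
   → D = (-6, 10)

A = (-59/5, -8)
D = (-6, 10)
F = (-15, -8)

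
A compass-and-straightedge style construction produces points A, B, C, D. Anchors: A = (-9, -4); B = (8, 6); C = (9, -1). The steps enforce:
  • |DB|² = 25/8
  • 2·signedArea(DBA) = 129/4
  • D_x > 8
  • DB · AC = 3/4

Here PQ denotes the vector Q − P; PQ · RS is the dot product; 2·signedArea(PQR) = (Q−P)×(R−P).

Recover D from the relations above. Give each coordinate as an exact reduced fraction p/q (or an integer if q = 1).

D = (33/4, 17/4)

1. D_x = 33/4  [2·signedArea(DBA) = 129/4 ∩ DB · AC = 3/4]
2. D_y = 17/4  [2·signedArea(DBA) = 129/4 ∩ DB · AC = 3/4]
   → D = (33/4, 17/4)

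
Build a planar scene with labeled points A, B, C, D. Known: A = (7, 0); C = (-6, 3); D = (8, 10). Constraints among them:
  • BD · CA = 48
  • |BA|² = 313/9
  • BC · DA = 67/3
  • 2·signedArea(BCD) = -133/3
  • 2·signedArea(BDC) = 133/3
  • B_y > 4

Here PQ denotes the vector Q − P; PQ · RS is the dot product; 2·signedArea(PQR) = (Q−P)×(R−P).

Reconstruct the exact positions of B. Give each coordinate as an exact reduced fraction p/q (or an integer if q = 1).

B = (3, 13/3)

1. B_x = 3  [2·signedArea(BCD) = -133/3 ∩ BD · CA = 48]
2. B_y = 13/3  [2·signedArea(BCD) = -133/3 ∩ BD · CA = 48]
   → B = (3, 13/3)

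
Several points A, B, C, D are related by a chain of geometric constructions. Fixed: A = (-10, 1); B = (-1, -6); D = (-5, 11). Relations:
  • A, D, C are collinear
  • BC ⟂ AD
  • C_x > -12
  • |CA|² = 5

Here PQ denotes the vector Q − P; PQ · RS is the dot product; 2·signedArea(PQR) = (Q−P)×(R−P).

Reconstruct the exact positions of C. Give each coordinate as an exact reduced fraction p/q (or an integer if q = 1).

C = (-11, -1)

1. C_x = -11  [A, D, C are collinear ∩ BC ⟂ AD]
2. C_y = -1  [A, D, C are collinear ∩ BC ⟂ AD]
   → C = (-11, -1)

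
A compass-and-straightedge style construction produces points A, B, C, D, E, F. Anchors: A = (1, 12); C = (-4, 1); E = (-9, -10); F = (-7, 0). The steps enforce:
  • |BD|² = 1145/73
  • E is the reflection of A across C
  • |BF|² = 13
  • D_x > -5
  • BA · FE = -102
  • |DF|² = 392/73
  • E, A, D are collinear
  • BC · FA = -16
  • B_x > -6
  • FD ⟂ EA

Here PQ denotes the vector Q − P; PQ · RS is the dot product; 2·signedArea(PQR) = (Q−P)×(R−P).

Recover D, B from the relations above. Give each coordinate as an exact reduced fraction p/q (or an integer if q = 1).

B = (-5, 3)
D = (-357/73, -70/73)

1. D_x = -357/73  [E, A, D are collinear ∩ FD ⟂ EA]
2. D_y = -70/73  [E, A, D are collinear ∩ FD ⟂ EA]
   → D = (-357/73, -70/73)
3. B_x = -5  [BC · FA = -16 ∩ BA · FE = -102]
4. B_y = 3  [BC · FA = -16 ∩ BA · FE = -102]
   → B = (-5, 3)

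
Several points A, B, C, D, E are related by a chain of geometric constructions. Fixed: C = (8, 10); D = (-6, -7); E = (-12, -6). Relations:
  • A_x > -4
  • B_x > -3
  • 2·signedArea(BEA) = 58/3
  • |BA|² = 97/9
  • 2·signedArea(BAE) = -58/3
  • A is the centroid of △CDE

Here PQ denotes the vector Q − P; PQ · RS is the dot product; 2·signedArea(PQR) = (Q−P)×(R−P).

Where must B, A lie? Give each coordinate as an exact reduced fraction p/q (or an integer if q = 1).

A = (-10/3, -1)
B = (-2, 2)

1. A_x = -10/3  [A is the centroid of △CDE]
2. A_y = -1  [A is the centroid of △CDE]
   → A = (-10/3, -1)
3. B_x = -2  [line -5·x + 26/3·y + -82/3 = 0 ∩ |BA|² = 97/9]
4. B_y = 2  [line -5·x + 26/3·y + -82/3 = 0 ∩ |BA|² = 97/9]
   → B = (-2, 2)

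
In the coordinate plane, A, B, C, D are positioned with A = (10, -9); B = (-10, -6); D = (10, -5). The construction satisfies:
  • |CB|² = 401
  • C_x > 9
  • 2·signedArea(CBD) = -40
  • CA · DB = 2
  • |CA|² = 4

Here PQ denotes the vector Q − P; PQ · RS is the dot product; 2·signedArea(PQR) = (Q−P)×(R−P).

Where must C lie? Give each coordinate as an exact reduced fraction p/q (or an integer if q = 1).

C = (10, -7)

1. C_x = 10  [CA · DB = 2 ∩ 2·signedArea(CBD) = -40]
2. C_y = -7  [CA · DB = 2 ∩ 2·signedArea(CBD) = -40]
   → C = (10, -7)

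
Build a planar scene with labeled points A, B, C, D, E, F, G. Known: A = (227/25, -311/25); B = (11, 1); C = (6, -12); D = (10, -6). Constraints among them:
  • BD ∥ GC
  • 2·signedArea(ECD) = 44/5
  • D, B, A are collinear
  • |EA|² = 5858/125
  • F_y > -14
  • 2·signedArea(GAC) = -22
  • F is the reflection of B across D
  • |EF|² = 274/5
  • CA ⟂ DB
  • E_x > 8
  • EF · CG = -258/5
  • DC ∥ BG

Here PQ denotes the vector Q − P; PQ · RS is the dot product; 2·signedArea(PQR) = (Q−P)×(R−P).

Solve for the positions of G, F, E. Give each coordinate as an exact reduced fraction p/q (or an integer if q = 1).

1. G_x = 7  [BD ∥ GC ∩ DC ∥ BG]
2. G_y = -5  [BD ∥ GC ∩ DC ∥ BG]
   → G = (7, -5)
3. F_x = 9  [F is the reflection of B across D]
4. F_y = -13  [F is the reflection of B across D]
   → F = (9, -13)
5. E_x = 44/5  [2·signedArea(ECD) = 44/5 ∩ EF · CG = -258/5]
6. E_y = -28/5  [2·signedArea(ECD) = 44/5 ∩ EF · CG = -258/5]
   → E = (44/5, -28/5)

E = (44/5, -28/5)
F = (9, -13)
G = (7, -5)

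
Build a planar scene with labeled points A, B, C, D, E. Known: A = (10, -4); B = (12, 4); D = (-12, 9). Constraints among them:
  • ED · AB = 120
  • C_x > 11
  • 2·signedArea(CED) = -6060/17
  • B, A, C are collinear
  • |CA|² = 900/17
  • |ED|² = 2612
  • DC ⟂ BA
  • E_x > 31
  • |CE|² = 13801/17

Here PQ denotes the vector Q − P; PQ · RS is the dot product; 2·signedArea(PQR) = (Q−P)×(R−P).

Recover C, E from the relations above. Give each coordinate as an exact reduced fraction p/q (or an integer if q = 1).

C = (200/17, 52/17)
E = (32, -17)

1. C_x = 200/17  [B, A, C are collinear ∩ DC ⟂ BA]
2. C_y = 52/17  [B, A, C are collinear ∩ DC ⟂ BA]
   → C = (200/17, 52/17)
3. E_x = 32  [line -2·x + -8·y + -72 = 0 ∩ |ED|² = 2612]
4. E_y = -17  [line -2·x + -8·y + -72 = 0 ∩ |ED|² = 2612]
   → E = (32, -17)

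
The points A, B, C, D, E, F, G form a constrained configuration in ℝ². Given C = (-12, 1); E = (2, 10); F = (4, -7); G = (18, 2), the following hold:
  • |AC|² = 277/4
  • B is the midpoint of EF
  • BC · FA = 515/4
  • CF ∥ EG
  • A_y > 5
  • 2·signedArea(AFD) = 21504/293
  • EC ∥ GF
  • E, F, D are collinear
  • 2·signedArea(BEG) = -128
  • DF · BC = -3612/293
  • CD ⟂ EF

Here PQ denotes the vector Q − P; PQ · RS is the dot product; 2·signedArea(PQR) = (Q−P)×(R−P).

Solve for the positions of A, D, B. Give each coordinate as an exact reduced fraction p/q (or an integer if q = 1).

1. D_x = 836/293  [E, F, D are collinear ∩ CD ⟂ EF]
2. D_y = 805/293  [E, F, D are collinear ∩ CD ⟂ EF]
   → D = (836/293, 805/293)
3. B_x = 3  [B is the midpoint of EF]
4. B_y = 3/2  [B is the midpoint of EF]
   → B = (3, 3/2)
5. A_x = -5  [2·signedArea(AFD) = 21504/293 ∩ BC · FA = 515/4]
6. A_y = 11/2  [2·signedArea(AFD) = 21504/293 ∩ BC · FA = 515/4]
   → A = (-5, 11/2)

A = (-5, 11/2)
B = (3, 3/2)
D = (836/293, 805/293)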